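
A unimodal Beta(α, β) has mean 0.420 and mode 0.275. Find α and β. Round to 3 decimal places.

Let s = α+β. Mean gives α = μs = 0.420s; mode gives (α−1)/(s−2) = 0.275.
Substituting: 0.420s − 1 = 0.275(s−2) = 0.275s − 0.550, so 0.145s = 0.450 and s = 3.1034.
Then α = 0.420×3.1034 = 1.303 and β = s−α = 1.800.

α = 1.303, β = 1.800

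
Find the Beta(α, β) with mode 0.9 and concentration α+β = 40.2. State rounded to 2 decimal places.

α = 35.38, β = 4.82

For α,β>1 the mode is (α−1)/(α+β−2), so α = mode·(κ−2)+1 = 0.9×38.2+1 = 35.38.
And β = (1−mode)·(κ−2)+1 = 0.1×38.2+1 = 4.82.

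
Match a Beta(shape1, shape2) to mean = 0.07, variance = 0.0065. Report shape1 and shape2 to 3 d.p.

Let s = shape1+shape2. The Beta variance is μ(1−μ)/(s+1).
So s+1 = μ(1−μ)/σ² = (0.07×0.93)/0.0065 = 0.0651/0.0065 = 10.0154, giving s = 9.0154.
Then shape1 = μs = 0.07×9.0154 = 0.631 and shape2 = (1−μ)s = 0.93×9.0154 = 8.384.

shape1 = 0.631, shape2 = 8.384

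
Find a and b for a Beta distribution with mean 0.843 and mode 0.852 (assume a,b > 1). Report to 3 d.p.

Let s = a+b. Mean gives a = μs = 0.843s; mode gives (a−1)/(s−2) = 0.852.
Substituting: 0.843s − 1 = 0.852(s−2) = 0.852s − 1.704, so -0.009s = -0.704 and s = 78.2222.
Then a = 0.843×78.2222 = 65.941 and b = s−a = 12.281.

a = 65.941, b = 12.281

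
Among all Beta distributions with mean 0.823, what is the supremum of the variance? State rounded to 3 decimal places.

Var = μ(1−μ)/(α+β+1), which approaches μ(1−μ) as α+β → 0.
So the supremum is μ(1−μ) = 0.823×0.177 = 0.146.

0.146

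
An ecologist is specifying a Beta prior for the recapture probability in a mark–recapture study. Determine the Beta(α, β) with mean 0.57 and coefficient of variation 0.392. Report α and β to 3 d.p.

α = 2.228, β = 1.681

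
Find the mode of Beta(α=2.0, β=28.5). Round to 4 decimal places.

0.0351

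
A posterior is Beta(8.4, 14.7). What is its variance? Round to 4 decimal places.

0.0096

μ = 8.4/23.1 = 0.363636; Var = μ(1−μ)/(α+β+1) = 0.2314050/24.1 = 0.0096.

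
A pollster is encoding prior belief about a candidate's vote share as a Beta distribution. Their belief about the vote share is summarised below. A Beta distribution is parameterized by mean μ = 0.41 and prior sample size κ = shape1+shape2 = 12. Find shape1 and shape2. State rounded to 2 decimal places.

Split κ in proportion μ : (1−μ): shape1 = 0.41·12 = 4.92, shape2 = 12 − 4.92 = 7.08.

shape1 = 4.92, shape2 = 7.08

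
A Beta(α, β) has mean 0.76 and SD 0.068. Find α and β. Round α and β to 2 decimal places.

α = 29.22, β = 9.23

Variance = 0.068² = 0.004624. The moment-matching identity α+β = μ(1−μ)/Var − 1 gives
α+β = 0.1824/0.004624 − 1 = 38.4464, so α = μ·38.4464 = 29.22 and β = (1−μ)·38.4464 = 9.23.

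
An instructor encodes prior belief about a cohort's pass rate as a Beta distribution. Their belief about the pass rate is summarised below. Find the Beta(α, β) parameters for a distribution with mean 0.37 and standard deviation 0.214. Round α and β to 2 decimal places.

Variance = 0.214² = 0.045796. The moment-matching identity α+β = μ(1−μ)/Var − 1 gives
α+β = 0.2331/0.045796 − 1 = 4.0900, so α = μ·4.0900 = 1.51 and β = (1−μ)·4.0900 = 2.58.

α = 1.51, β = 2.58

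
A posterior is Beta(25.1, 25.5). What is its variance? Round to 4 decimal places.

0.0048

μ = 25.1/50.6 = 0.496047; Var = μ(1−μ)/(α+β+1) = 0.2499844/51.6 = 0.0048.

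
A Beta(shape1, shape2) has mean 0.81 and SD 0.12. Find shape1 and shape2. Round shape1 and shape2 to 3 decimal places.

First σ² = 0.0144. Setting shape1 = μn, shape2 = (1−μ)n with n = shape1+shape2,
μ(1−μ)/(n+1) = 0.0144 ⇒ n+1 = 0.1539/0.0144 = 10.6875 ⇒ n = 9.6875.
Hence shape1 = 0.81×9.6875 = 7.847, shape2 = 0.19×9.6875 = 1.841.

shape1 = 7.847, shape2 = 1.841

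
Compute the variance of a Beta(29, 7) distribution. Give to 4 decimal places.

α+β = 36 and αβ = 203, so Var = αβ/[(α+β)²(α+β+1)] = 203/47952 = 0.0042.

0.0042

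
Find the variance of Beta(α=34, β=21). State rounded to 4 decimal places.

0.0042

Var = αβ/[(α+β)²(α+β+1)] = (34×21)/(55²×56) = 714/169400 = 0.0042.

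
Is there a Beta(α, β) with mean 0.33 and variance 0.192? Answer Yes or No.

Yes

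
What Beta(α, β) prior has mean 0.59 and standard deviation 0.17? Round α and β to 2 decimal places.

First σ² = 0.0289. Setting α = μn, β = (1−μ)n with n = α+β,
μ(1−μ)/(n+1) = 0.0289 ⇒ n+1 = 0.2419/0.0289 = 8.3702 ⇒ n = 7.3702.
Hence α = 0.59×7.3702 = 4.35, β = 0.41×7.3702 = 3.02.

α = 4.35, β = 3.02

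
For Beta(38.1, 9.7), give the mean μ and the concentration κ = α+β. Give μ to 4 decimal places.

μ = 0.7971, κ = 47.8

κ = α+β = 38.1+9.7 = 47.8; μ = α/κ = 38.1/47.8 = 0.7971.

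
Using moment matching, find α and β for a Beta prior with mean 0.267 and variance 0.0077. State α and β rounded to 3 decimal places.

Write ν = α+β; then α = μν and Var = μ(1−μ)/(ν+1).
ν = μ(1−μ)/Var − 1 = 0.195711/0.0077 − 1 = 24.4170.
α = 0.267·24.4170 = 6.519, β = 0.733·24.4170 = 17.898.

α = 6.519, β = 17.898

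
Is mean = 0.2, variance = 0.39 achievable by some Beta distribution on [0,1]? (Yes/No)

No

For any Beta, Var(X) < E[X]·(1−E[X]).
Here μ(1−μ) = 0.2×0.8 = 0.16, and 0.39 ≥ 0.16.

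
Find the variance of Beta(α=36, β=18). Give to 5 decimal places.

0.00404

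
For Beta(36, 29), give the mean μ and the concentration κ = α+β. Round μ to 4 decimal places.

κ = α+β = 36+29 = 65; μ = α/κ = 36/65 = 0.5538.

μ = 0.5538, κ = 65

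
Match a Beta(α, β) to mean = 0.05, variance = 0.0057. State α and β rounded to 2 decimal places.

Write ν = α+β; then α = μν and Var = μ(1−μ)/(ν+1).
ν = μ(1−μ)/Var − 1 = 0.0475/0.0057 − 1 = 7.3333.
α = 0.05·7.3333 = 0.37, β = 0.95·7.3333 = 6.97.

α = 0.37, β = 6.97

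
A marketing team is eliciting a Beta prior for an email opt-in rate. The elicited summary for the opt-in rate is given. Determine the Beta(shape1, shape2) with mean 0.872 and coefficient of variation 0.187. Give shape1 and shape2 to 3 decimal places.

σ = CV·μ = 0.187×0.872 = 0.16306, so σ² = 0.026590.
s+1 = μ(1−μ)/σ² = 0.111616/0.026590 = 4.1977, so s = shape1+shape2 = 3.1977.
shape1 = μs = 2.788, shape2 = (1−μ)s = 0.409.

shape1 = 2.788, shape2 = 0.409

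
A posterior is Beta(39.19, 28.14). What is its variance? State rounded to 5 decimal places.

0.00356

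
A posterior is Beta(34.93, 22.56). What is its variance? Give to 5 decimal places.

0.00408

Var = αβ/[(α+β)²(α+β+1)] = (34.93×22.56)/(57.49²×58.49) = 788.0208/193315.304849 = 0.00408.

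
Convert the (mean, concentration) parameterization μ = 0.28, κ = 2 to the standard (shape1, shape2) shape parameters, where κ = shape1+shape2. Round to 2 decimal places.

Split κ in proportion μ : (1−μ): shape1 = 0.28·2 = 0.56, shape2 = 2 − 0.56 = 1.44.

shape1 = 0.56, shape2 = 1.44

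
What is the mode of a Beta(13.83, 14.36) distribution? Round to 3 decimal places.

0.490

The density x^(α−1)(1−x)^(β−1) is maximised at (α−1)/(α+β−2) = 12.83/26.19 = 0.490.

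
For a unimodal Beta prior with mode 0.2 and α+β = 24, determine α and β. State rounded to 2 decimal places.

α = 5.40, β = 18.60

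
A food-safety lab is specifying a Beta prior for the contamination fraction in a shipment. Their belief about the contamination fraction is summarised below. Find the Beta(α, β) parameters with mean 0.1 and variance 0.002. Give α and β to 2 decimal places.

α = 4.40, β = 39.60

Let s = α+β. The Beta variance is μ(1−μ)/(s+1).
So s+1 = μ(1−μ)/σ² = (0.1×0.9)/0.002 = 0.09/0.002 = 45.0000, giving s = 44.0000.
Then α = μs = 0.1×44.0000 = 4.40 and β = (1−μ)s = 0.9×44.0000 = 39.60.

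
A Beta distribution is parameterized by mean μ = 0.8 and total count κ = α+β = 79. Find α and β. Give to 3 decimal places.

α = 63.200, β = 15.800

α = μκ = 0.8×79 = 63.200 and β = (1−μ)κ = 0.2×79 = 15.800.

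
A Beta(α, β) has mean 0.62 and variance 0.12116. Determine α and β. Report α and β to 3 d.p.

α = 0.586, β = 0.359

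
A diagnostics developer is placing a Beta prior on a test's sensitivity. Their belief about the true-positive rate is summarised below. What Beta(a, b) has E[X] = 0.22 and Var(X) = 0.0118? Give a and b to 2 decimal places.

a = 2.98, b = 10.56

Write ν = a+b; then a = μν and Var = μ(1−μ)/(ν+1).
ν = μ(1−μ)/Var − 1 = 0.1716/0.0118 − 1 = 13.5424.
a = 0.22·13.5424 = 2.98, b = 0.78·13.5424 = 10.56.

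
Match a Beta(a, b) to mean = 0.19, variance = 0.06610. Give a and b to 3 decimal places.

Let s = a+b. The Beta variance is μ(1−μ)/(s+1).
So s+1 = μ(1−μ)/σ² = (0.19×0.81)/0.06610 = 0.1539/0.06610 = 2.3283, giving s = 1.3283.
Then a = μs = 0.19×1.3283 = 0.252 and b = (1−μ)s = 0.81×1.3283 = 1.076.

a = 0.252, b = 1.076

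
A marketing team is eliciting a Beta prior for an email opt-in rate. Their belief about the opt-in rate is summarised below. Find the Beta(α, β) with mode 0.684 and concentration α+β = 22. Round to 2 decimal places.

α = 14.68, β = 7.32

Mode = (α−1)/(κ−2) with κ = α+β, so α−1 = 0.684·20 = 13.68.
α = 14.68; β = κ − α = 7.32.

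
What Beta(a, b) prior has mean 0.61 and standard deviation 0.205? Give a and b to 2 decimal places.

First σ² = 0.042025. Setting a = μn, b = (1−μ)n with n = a+b,
μ(1−μ)/(n+1) = 0.042025 ⇒ n+1 = 0.2379/0.042025 = 5.6609 ⇒ n = 4.6609.
Hence a = 0.61×4.6609 = 2.84, b = 0.39×4.6609 = 1.82.

a = 2.84, b = 1.82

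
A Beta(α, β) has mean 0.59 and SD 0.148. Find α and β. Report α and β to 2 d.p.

First σ² = 0.021904. Setting α = μn, β = (1−μ)n with n = α+β,
μ(1−μ)/(n+1) = 0.021904 ⇒ n+1 = 0.2419/0.021904 = 11.0436 ⇒ n = 10.0436.
Hence α = 0.59×10.0436 = 5.93, β = 0.41×10.0436 = 4.12.

α = 5.93, β = 4.12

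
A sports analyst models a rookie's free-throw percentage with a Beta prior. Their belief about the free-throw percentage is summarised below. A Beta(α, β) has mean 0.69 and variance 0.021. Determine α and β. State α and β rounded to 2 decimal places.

α = 6.34, β = 2.85

By moment matching, α+β = μ(1−μ)/σ² − 1 = (0.69·0.31)/0.021 − 1 = 10.1857 − 1 = 9.1857.
Since α/(α+β) = μ, α = 0.69·9.1857 = 6.34 and β = 0.31·9.1857 = 2.85.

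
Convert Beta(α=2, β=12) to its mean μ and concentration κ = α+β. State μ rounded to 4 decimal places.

μ = 0.1429, κ = 14

κ = α+β = 2+12 = 14; μ = α/κ = 2/14 = 0.1429.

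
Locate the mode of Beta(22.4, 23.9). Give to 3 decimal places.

0.483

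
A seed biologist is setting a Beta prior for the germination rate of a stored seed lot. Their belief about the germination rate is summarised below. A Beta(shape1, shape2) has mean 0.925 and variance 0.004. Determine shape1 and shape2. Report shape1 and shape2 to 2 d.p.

shape1 = 15.12, shape2 = 1.23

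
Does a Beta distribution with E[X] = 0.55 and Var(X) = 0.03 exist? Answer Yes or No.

Yes

The Beta variance bound is σ² < μ(1−μ).
Here μ(1−μ) = 0.55×0.45 = 0.2475, and 0.03 < 0.2475.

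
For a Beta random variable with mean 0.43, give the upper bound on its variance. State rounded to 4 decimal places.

0.2451

Var = μ(1−μ)/(α+β+1), which approaches μ(1−μ) as α+β → 0.
So the supremum is μ(1−μ) = 0.43×0.57 = 0.2451.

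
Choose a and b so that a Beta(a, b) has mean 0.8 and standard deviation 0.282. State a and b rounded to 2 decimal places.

a = 0.81, b = 0.20

First σ² = 0.079524. Setting a = μn, b = (1−μ)n with n = a+b,
μ(1−μ)/(n+1) = 0.079524 ⇒ n+1 = 0.16/0.079524 = 2.0120 ⇒ n = 1.0120.
Hence a = 0.8×1.0120 = 0.81, b = 0.2×1.0120 = 0.20.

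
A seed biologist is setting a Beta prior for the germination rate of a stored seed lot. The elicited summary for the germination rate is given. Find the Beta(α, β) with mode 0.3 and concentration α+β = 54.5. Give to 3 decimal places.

α = 16.750, β = 37.750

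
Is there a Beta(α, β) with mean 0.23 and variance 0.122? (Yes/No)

Yes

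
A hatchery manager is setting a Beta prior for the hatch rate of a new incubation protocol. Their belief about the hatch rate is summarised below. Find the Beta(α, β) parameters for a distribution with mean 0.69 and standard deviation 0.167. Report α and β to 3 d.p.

α = 4.602, β = 2.068

First σ² = 0.027889. Setting α = μn, β = (1−μ)n with n = α+β,
μ(1−μ)/(n+1) = 0.027889 ⇒ n+1 = 0.2139/0.027889 = 7.6697 ⇒ n = 6.6697.
Hence α = 0.69×6.6697 = 4.602, β = 0.31×6.6697 = 2.068.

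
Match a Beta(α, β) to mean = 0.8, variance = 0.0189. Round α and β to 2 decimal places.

α = 5.97, β = 1.49

By moment matching, α+β = μ(1−μ)/σ² − 1 = (0.8·0.2)/0.0189 − 1 = 8.4656 − 1 = 7.4656.
Since α/(α+β) = μ, α = 0.8·7.4656 = 5.97 and β = 0.2·7.4656 = 1.49.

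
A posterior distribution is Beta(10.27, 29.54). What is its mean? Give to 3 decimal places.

The Beta mean is α/(α+β) = 10.27/(10.27+29.54) = 0.258.

0.258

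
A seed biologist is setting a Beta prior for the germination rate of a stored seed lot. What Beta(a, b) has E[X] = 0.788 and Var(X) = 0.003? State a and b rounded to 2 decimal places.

a = 43.09, b = 11.59

Write ν = a+b; then a = μν and Var = μ(1−μ)/(ν+1).
ν = μ(1−μ)/Var − 1 = 0.167056/0.003 − 1 = 54.6853.
a = 0.788·54.6853 = 43.09, b = 0.212·54.6853 = 11.59.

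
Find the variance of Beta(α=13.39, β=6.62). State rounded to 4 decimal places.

0.0105

Var = αβ/[(α+β)²(α+β+1)] = (13.39×6.62)/(20.01²×21.01) = 88.6418/8412.406101 = 0.0105.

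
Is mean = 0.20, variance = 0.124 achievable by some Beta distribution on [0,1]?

A Beta with mean μ has variance μ(1−μ)/(α+β+1) < μ(1−μ).
Here μ(1−μ) = 0.20×0.80 = 0.1600, and 0.124 < 0.1600.

Yes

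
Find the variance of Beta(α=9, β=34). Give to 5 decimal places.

μ = 9/43 = 0.209302; Var = μ(1−μ)/(α+β+1) = 0.1654949/44 = 0.00376.

0.00376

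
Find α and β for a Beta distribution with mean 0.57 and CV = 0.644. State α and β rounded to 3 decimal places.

σ = CV·μ = 0.644×0.57 = 0.36708, so σ² = 0.134748.
s+1 = μ(1−μ)/σ² = 0.2451/0.134748 = 1.8190, so s = α+β = 0.8190.
α = μs = 0.467, β = (1−μ)s = 0.352.

α = 0.467, β = 0.352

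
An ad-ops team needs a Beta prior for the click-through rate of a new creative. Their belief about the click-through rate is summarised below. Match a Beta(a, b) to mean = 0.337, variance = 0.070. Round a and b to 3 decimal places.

a = 0.739, b = 1.453

By moment matching, a+b = μ(1−μ)/σ² − 1 = (0.337·0.663)/0.070 − 1 = 3.1919 − 1 = 2.1919.
Since a/(a+b) = μ, a = 0.337·2.1919 = 0.739 and b = 0.663·2.1919 = 1.453.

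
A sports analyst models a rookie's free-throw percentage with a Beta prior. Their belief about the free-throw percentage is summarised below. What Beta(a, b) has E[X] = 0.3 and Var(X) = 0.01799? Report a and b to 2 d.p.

By moment matching, a+b = μ(1−μ)/σ² − 1 = (0.3·0.7)/0.01799 − 1 = 11.6732 − 1 = 10.6732.
Since a/(a+b) = μ, a = 0.3·10.6732 = 3.20 and b = 0.7·10.6732 = 7.47.

a = 3.20, b = 7.47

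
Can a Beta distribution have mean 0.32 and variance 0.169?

A Beta with mean μ has variance μ(1−μ)/(α+β+1) < μ(1−μ).
Here μ(1−μ) = 0.32×0.68 = 0.2176, and 0.169 < 0.2176.

Yes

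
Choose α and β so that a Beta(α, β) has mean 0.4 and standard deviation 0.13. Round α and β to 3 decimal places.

Variance = 0.13² = 0.0169. The moment-matching identity α+β = μ(1−μ)/Var − 1 gives
α+β = 0.24/0.0169 − 1 = 13.2012, so α = μ·13.2012 = 5.280 and β = (1−μ)·13.2012 = 7.921.

α = 5.280, β = 7.921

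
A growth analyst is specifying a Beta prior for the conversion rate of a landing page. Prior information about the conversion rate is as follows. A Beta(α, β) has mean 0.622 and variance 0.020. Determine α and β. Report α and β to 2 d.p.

By moment matching, α+β = μ(1−μ)/σ² − 1 = (0.622·0.378)/0.020 − 1 = 11.7558 − 1 = 10.7558.
Since α/(α+β) = μ, α = 0.622·10.7558 = 6.69 and β = 0.378·10.7558 = 4.07.

α = 6.69, β = 4.07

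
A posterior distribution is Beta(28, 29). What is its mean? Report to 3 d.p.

0.491

The Beta mean is α/(α+β) = 28/(28+29) = 0.491.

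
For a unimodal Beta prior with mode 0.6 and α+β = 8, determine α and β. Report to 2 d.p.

α = 4.60, β = 3.40

For α,β>1 the mode is (α−1)/(α+β−2), so α = mode·(κ−2)+1 = 0.6×6+1 = 4.60.
And β = (1−mode)·(κ−2)+1 = 0.4×6+1 = 3.40.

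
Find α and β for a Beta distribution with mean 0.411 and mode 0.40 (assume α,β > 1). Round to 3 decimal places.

α = 7.473, β = 10.709

With s = α+β: μ = α/s and mode = (α−1)/(s−2). Eliminating α = μs,
μs − 1 = m(s−2) ⇒ s(μ−m) = 1−2m ⇒ s = 0.20/0.011 = 18.1818.
So α = μs = 7.473, β = (1−μ)s = 10.709.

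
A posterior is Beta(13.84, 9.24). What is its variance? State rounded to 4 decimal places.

0.0100

μ = 13.84/23.08 = 0.599653; Var = μ(1−μ)/(α+β+1) = 0.2400692/24.08 = 0.0100.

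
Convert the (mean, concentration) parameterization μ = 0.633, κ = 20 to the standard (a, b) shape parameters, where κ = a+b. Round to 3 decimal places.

a = 12.660, b = 7.340

a = μκ = 0.633×20 = 12.660 and b = (1−μ)κ = 0.367×20 = 7.340.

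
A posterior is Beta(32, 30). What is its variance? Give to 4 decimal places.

0.0040

α+β = 62 and αβ = 960, so Var = αβ/[(α+β)²(α+β+1)] = 960/242172 = 0.0040.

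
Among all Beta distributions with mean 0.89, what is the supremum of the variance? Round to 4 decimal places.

Var = μ(1−μ)/(α+β+1), which approaches μ(1−μ) as α+β → 0.
So the supremum is μ(1−μ) = 0.89×0.11 = 0.0979.

0.0979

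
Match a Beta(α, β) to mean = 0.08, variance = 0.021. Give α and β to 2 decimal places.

Write ν = α+β; then α = μν and Var = μ(1−μ)/(ν+1).
ν = μ(1−μ)/Var − 1 = 0.0736/0.021 − 1 = 2.5048.
α = 0.08·2.5048 = 0.20, β = 0.92·2.5048 = 2.30.

α = 0.20, β = 2.30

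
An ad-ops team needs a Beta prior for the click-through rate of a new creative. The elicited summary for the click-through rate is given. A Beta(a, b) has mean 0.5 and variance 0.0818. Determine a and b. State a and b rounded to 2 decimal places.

By moment matching, a+b = μ(1−μ)/σ² − 1 = (0.5·0.5)/0.0818 − 1 = 3.0562 − 1 = 2.0562.
Since a/(a+b) = μ, a = 0.5·2.0562 = 1.03 and b = 0.5·2.0562 = 1.03.

a = 1.03, b = 1.03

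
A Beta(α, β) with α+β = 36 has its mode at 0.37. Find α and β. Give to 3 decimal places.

Since the density peak of Beta(α,β) is at (α−1)/(α+β−2),
α = 1 + 0.37(36−2) = 13.580 and β = 36 − 13.580 = 22.420.

α = 13.580, β = 22.420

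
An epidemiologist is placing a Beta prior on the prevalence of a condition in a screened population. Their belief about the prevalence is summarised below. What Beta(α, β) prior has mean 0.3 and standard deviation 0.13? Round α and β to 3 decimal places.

α = 3.428, β = 7.998

First σ² = 0.0169. Setting α = μn, β = (1−μ)n with n = α+β,
μ(1−μ)/(n+1) = 0.0169 ⇒ n+1 = 0.21/0.0169 = 12.4260 ⇒ n = 11.4260.
Hence α = 0.3×11.4260 = 3.428, β = 0.7×11.4260 = 7.998.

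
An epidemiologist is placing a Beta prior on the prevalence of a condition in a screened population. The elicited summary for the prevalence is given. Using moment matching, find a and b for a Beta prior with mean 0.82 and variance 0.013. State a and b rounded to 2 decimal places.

Let s = a+b. The Beta variance is μ(1−μ)/(s+1).
So s+1 = μ(1−μ)/σ² = (0.82×0.18)/0.013 = 0.1476/0.013 = 11.3538, giving s = 10.3538.
Then a = μs = 0.82×10.3538 = 8.49 and b = (1−μ)s = 0.18×10.3538 = 1.86.

a = 8.49, b = 1.86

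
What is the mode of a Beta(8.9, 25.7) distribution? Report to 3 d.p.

0.242

The density x^(α−1)(1−x)^(β−1) is maximised at (α−1)/(α+β−2) = 7.9/32.6 = 0.242.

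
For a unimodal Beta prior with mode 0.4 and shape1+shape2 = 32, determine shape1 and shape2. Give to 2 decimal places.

shape1 = 13.00, shape2 = 19.00

For shape1,shape2>1 the mode is (shape1−1)/(shape1+shape2−2), so shape1 = mode·(κ−2)+1 = 0.4×30+1 = 13.00.
And shape2 = (1−mode)·(κ−2)+1 = 0.6×30+1 = 19.00.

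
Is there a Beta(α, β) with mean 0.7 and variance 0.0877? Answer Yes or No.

For any Beta, Var(X) < E[X]·(1−E[X]).
Here μ(1−μ) = 0.7×0.3 = 0.21, and 0.0877 < 0.21.

Yes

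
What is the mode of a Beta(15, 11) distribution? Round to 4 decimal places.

0.5833

The density x^(α−1)(1−x)^(β−1) is maximised at (α−1)/(α+β−2) = 14/24 = 0.5833.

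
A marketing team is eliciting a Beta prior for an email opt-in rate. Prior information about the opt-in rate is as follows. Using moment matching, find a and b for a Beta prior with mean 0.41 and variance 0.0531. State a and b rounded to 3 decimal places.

a = 1.458, b = 2.098

Write ν = a+b; then a = μν and Var = μ(1−μ)/(ν+1).
ν = μ(1−μ)/Var − 1 = 0.2419/0.0531 − 1 = 3.5556.
a = 0.41·3.5556 = 1.458, b = 0.59·3.5556 = 2.098.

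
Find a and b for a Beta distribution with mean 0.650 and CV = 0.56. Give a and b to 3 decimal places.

Var = (CV·μ)² = (0.56×0.650)² = 0.132496.
a+b = μ(1−μ)/Var − 1 = 0.227500/0.132496 − 1 = 0.7170.
Thus a = 0.650·0.7170 = 0.466 and b = 0.350·0.7170 = 0.251.

a = 0.466, b = 0.251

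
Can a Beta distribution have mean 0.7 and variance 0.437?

The Beta variance bound is σ² < μ(1−μ).
Here μ(1−μ) = 0.7×0.3 = 0.21, and 0.437 ≥ 0.21.

No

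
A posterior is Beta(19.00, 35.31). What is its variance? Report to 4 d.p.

Var = αβ/[(α+β)²(α+β+1)] = (19.00×35.31)/(54.31²×55.31) = 670.8900/163141.054091 = 0.0041.

0.0041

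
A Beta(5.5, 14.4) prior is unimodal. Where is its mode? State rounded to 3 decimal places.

The density x^(α−1)(1−x)^(β−1) is maximised at (α−1)/(α+β−2) = 4.5/17.9 = 0.251.

0.251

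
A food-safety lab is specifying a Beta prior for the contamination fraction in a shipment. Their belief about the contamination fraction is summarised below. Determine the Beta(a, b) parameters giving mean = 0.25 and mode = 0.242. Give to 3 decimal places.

a = 16.125, b = 48.375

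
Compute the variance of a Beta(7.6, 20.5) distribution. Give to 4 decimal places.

0.0068

α+β = 28.1 and αβ = 155.80, so Var = αβ/[(α+β)²(α+β+1)] = 155.80/22977.651 = 0.0068.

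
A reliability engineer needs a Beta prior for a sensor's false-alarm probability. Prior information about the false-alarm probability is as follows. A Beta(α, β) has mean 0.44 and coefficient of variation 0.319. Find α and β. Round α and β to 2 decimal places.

α = 5.06, β = 6.44

Var = (CV·μ)² = (0.319×0.44)² = 0.019701.
α+β = μ(1−μ)/Var − 1 = 0.2464/0.019701 − 1 = 11.5070.
Thus α = 0.44·11.5070 = 5.06 and β = 0.56·11.5070 = 6.44.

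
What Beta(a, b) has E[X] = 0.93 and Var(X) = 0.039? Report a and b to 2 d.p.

Write ν = a+b; then a = μν and Var = μ(1−μ)/(ν+1).
ν = μ(1−μ)/Var − 1 = 0.0651/0.039 − 1 = 0.6692.
a = 0.93·0.6692 = 0.62, b = 0.07·0.6692 = 0.05.

a = 0.62, b = 0.05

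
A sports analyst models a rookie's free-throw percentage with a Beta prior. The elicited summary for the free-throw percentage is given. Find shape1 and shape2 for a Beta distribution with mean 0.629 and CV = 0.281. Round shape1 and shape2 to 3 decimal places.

shape1 = 4.070, shape2 = 2.400

σ = CV·μ = 0.281×0.629 = 0.17675, so σ² = 0.031240.
s+1 = μ(1−μ)/σ² = 0.233359/0.031240 = 7.4698, so s = shape1+shape2 = 6.4698.
shape1 = μs = 4.070, shape2 = (1−μ)s = 2.400.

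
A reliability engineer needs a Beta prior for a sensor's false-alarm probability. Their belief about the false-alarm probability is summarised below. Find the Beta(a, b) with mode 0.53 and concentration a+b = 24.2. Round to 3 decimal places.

a = 12.766, b = 11.434

For a,b>1 the mode is (a−1)/(a+b−2), so a = mode·(κ−2)+1 = 0.53×22.2+1 = 12.766.
And b = (1−mode)·(κ−2)+1 = 0.47×22.2+1 = 11.434.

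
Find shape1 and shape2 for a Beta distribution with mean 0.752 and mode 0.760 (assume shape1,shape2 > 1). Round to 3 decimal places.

shape1 = 48.880, shape2 = 16.120

Let s = shape1+shape2. Mean gives shape1 = μs = 0.752s; mode gives (shape1−1)/(s−2) = 0.760.
Substituting: 0.752s − 1 = 0.760(s−2) = 0.760s − 1.520, so -0.008s = -0.520 and s = 65.0000.
Then shape1 = 0.752×65.0000 = 48.880 and shape2 = s−shape1 = 16.120.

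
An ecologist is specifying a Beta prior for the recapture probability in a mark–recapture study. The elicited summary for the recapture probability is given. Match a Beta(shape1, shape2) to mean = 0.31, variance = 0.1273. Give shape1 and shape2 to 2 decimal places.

shape1 = 0.21, shape2 = 0.47

By moment matching, shape1+shape2 = μ(1−μ)/σ² − 1 = (0.31·0.69)/0.1273 − 1 = 1.6803 − 1 = 0.6803.
Since shape1/(shape1+shape2) = μ, shape1 = 0.31·0.6803 = 0.21 and shape2 = 0.69·0.6803 = 0.47.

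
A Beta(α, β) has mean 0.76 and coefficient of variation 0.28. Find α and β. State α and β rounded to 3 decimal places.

α = 2.301, β = 0.727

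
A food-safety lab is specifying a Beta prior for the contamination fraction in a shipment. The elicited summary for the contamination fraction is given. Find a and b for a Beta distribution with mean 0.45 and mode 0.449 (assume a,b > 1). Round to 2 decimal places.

Let s = a+b. Mean gives a = μs = 0.45s; mode gives (a−1)/(s−2) = 0.449.
Substituting: 0.45s − 1 = 0.449(s−2) = 0.449s − 0.898, so 0.001s = 0.102 and s = 102.0000.
Then a = 0.45×102.0000 = 45.90 and b = s−a = 56.10.

a = 45.90, b = 56.10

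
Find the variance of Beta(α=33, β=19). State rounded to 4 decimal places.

0.0044

μ = 33/52 = 0.634615; Var = μ(1−μ)/(α+β+1) = 0.2318787/53 = 0.0044.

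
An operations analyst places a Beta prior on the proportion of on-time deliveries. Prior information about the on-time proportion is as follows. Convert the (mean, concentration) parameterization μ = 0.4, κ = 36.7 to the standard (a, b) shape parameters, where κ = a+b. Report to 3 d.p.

Split κ in proportion μ : (1−μ): a = 0.4·36.7 = 14.680, b = 36.7 − 14.680 = 22.020.

a = 14.680, b = 22.020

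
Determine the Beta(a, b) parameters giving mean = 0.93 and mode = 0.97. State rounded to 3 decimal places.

With s = a+b: μ = a/s and mode = (a−1)/(s−2). Eliminating a = μs,
μs − 1 = m(s−2) ⇒ s(μ−m) = 1−2m ⇒ s = -0.94/-0.04 = 23.5000.
So a = μs = 21.855, b = (1−μ)s = 1.645.

a = 21.855, b = 1.645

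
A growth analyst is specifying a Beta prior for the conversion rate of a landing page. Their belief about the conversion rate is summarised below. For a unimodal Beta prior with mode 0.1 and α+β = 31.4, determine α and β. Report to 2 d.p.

α = 3.94, β = 27.46

Mode = (α−1)/(κ−2) with κ = α+β, so α−1 = 0.1·29.4 = 2.94.
α = 3.94; β = κ − α = 27.46.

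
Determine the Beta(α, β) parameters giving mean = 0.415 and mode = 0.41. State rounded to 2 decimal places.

Let s = α+β. Mean gives α = μs = 0.415s; mode gives (α−1)/(s−2) = 0.41.
Substituting: 0.415s − 1 = 0.41(s−2) = 0.41s − 0.82, so 0.005s = 0.18 and s = 36.0000.
Then α = 0.415×36.0000 = 14.94 and β = s−α = 21.06.

α = 14.94, β = 21.06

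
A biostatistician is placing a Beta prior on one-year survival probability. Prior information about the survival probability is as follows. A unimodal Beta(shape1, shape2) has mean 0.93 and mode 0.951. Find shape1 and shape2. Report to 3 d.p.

Let s = shape1+shape2. Mean gives shape1 = μs = 0.93s; mode gives (shape1−1)/(s−2) = 0.951.
Substituting: 0.93s − 1 = 0.951(s−2) = 0.951s − 1.902, so -0.021s = -0.902 and s = 42.9524.
Then shape1 = 0.93×42.9524 = 39.946 and shape2 = s−shape1 = 3.007.

shape1 = 39.946, shape2 = 3.007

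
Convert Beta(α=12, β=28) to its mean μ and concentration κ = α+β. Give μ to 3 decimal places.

μ = 0.300, κ = 40

κ = α+β = 12+28 = 40; μ = α/κ = 12/40 = 0.300.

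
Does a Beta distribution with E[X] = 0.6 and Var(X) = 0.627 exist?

No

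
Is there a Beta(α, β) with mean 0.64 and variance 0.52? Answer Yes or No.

No

A Beta with mean μ has variance μ(1−μ)/(α+β+1) < μ(1−μ).
Here μ(1−μ) = 0.64×0.36 = 0.2304, and 0.52 ≥ 0.2304.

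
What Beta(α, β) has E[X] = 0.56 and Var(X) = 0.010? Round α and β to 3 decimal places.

α = 13.238, β = 10.402

Write ν = α+β; then α = μν and Var = μ(1−μ)/(ν+1).
ν = μ(1−μ)/Var − 1 = 0.2464/0.010 − 1 = 23.6400.
α = 0.56·23.6400 = 13.238, β = 0.44·23.6400 = 10.402.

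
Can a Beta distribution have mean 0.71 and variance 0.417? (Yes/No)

For any Beta, Var(X) < E[X]·(1−E[X]).
Here μ(1−μ) = 0.71×0.29 = 0.2059, and 0.417 ≥ 0.2059.

No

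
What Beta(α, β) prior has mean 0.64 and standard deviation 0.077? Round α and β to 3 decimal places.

α = 24.230, β = 13.630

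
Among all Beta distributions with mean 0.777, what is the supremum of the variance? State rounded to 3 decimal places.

Var = μ(1−μ)/(α+β+1), which approaches μ(1−μ) as α+β → 0.
So the supremum is μ(1−μ) = 0.777×0.223 = 0.173.

0.173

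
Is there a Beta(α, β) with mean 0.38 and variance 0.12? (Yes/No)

Yes

For any Beta, Var(X) < E[X]·(1−E[X]).
Here μ(1−μ) = 0.38×0.62 = 0.2356, and 0.12 < 0.2356.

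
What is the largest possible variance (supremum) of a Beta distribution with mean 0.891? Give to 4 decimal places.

0.0971

Var = μ(1−μ)/(α+β+1), which approaches μ(1−μ) as α+β → 0.
So the supremum is μ(1−μ) = 0.891×0.109 = 0.0971.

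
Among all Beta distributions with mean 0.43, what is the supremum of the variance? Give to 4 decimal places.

Var = μ(1−μ)/(α+β+1), which approaches μ(1−μ) as α+β → 0.
So the supremum is μ(1−μ) = 0.43×0.57 = 0.2451.

0.2451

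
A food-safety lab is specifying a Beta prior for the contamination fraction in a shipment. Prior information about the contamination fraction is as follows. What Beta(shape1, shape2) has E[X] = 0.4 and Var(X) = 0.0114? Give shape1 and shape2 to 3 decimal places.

shape1 = 8.021, shape2 = 12.032

By moment matching, shape1+shape2 = μ(1−μ)/σ² − 1 = (0.4·0.6)/0.0114 − 1 = 21.0526 − 1 = 20.0526.
Since shape1/(shape1+shape2) = μ, shape1 = 0.4·20.0526 = 8.021 and shape2 = 0.6·20.0526 = 12.032.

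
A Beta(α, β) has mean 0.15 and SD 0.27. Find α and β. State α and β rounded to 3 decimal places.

α = 0.112, β = 0.637

First σ² = 0.0729. Setting α = μn, β = (1−μ)n with n = α+β,
μ(1−μ)/(n+1) = 0.0729 ⇒ n+1 = 0.1275/0.0729 = 1.7490 ⇒ n = 0.7490.
Hence α = 0.15×0.7490 = 0.112, β = 0.85×0.7490 = 0.637.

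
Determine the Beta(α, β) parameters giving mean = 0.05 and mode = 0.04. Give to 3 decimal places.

α = 4.600, β = 87.400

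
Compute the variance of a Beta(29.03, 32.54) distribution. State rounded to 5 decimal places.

α+β = 61.57 and αβ = 944.6362, so Var = αβ/[(α+β)²(α+β+1)] = 944.6362/237194.416793 = 0.00398.

0.00398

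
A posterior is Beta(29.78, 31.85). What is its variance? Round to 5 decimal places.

Var = αβ/[(α+β)²(α+β+1)] = (29.78×31.85)/(61.63²×62.63) = 948.4930/237884.829647 = 0.00399.

0.00399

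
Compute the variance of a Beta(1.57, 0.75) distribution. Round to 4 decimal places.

μ = 1.57/2.32 = 0.676724; Var = μ(1−μ)/(α+β+1) = 0.2187686/3.32 = 0.0659.

0.0659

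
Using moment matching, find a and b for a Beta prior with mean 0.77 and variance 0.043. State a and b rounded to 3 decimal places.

By moment matching, a+b = μ(1−μ)/σ² − 1 = (0.77·0.23)/0.043 − 1 = 4.1186 − 1 = 3.1186.
Since a/(a+b) = μ, a = 0.77·3.1186 = 2.401 and b = 0.23·3.1186 = 0.717.

a = 2.401, b = 0.717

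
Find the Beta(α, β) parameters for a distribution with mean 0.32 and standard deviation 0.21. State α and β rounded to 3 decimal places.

First σ² = 0.0441. Setting α = μn, β = (1−μ)n with n = α+β,
μ(1−μ)/(n+1) = 0.0441 ⇒ n+1 = 0.2176/0.0441 = 4.9342 ⇒ n = 3.9342.
Hence α = 0.32×3.9342 = 1.259, β = 0.68×3.9342 = 2.675.

α = 1.259, β = 2.675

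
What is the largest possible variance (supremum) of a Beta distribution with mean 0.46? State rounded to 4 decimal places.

0.2484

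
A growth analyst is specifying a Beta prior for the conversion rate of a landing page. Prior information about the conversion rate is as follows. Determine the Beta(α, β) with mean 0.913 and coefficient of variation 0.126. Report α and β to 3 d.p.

α = 4.567, β = 0.435

Var = (CV·μ)² = (0.126×0.913)² = 0.013234.
α+β = μ(1−μ)/Var − 1 = 0.079431/0.013234 − 1 = 5.0022.
Thus α = 0.913·5.0022 = 4.567 and β = 0.087·5.0022 = 0.435.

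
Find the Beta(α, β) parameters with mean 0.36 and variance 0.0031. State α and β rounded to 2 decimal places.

Write ν = α+β; then α = μν and Var = μ(1−μ)/(ν+1).
ν = μ(1−μ)/Var − 1 = 0.2304/0.0031 − 1 = 73.3226.
α = 0.36·73.3226 = 26.40, β = 0.64·73.3226 = 46.93.

α = 26.40, β = 46.93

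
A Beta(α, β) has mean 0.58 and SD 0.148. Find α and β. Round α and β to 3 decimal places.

α = 5.870, β = 4.251

σ² = 0.148² = 0.021904.
With s = α+β, Var = μ(1−μ)/(s+1), so s+1 = (0.58×0.42)/0.021904 = 11.1213 and s = 10.1213.
α = μs = 5.870, β = (1−μ)s = 4.251.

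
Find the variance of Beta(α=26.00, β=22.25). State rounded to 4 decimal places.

Var = αβ/[(α+β)²(α+β+1)] = (26.00×22.25)/(48.25²×49.25) = 578.5000/114657.078125 = 0.0050.

0.0050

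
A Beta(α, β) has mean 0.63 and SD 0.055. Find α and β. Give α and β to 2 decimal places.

First σ² = 0.003025. Setting α = μn, β = (1−μ)n with n = α+β,
μ(1−μ)/(n+1) = 0.003025 ⇒ n+1 = 0.2331/0.003025 = 77.0579 ⇒ n = 76.0579.
Hence α = 0.63×76.0579 = 47.92, β = 0.37×76.0579 = 28.14.

α = 47.92, β = 28.14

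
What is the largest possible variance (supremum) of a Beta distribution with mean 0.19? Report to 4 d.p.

Var = μ(1−μ)/(α+β+1), which approaches μ(1−μ) as α+β → 0.
So the supremum is μ(1−μ) = 0.19×0.81 = 0.1539.

0.1539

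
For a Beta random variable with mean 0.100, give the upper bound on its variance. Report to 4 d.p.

For fixed mean μ the Beta variance is μ(1−μ)/(α+β+1), increasing as α+β decreases.
Its least upper bound (not attained) is μ(1−μ) = 0.100·0.900 = 0.0900.

0.0900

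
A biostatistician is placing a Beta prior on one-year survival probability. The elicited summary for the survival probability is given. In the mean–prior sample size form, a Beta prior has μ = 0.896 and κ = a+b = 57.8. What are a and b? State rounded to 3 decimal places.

a = 51.789, b = 6.011

Split κ in proportion μ : (1−μ): a = 0.896·57.8 = 51.789, b = 57.8 − 51.789 = 6.011.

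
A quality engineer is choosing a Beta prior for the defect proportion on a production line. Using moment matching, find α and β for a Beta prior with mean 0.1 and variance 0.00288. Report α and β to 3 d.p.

α = 3.025, β = 27.225

By moment matching, α+β = μ(1−μ)/σ² − 1 = (0.1·0.9)/0.00288 − 1 = 31.2500 − 1 = 30.2500.
Since α/(α+β) = μ, α = 0.1·30.2500 = 3.025 and β = 0.9·30.2500 = 27.225.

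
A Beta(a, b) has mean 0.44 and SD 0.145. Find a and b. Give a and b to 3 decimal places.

a = 4.717, b = 6.003

First σ² = 0.021025. Setting a = μn, b = (1−μ)n with n = a+b,
μ(1−μ)/(n+1) = 0.021025 ⇒ n+1 = 0.2464/0.021025 = 11.7194 ⇒ n = 10.7194.
Hence a = 0.44×10.7194 = 4.717, b = 0.56×10.7194 = 6.003.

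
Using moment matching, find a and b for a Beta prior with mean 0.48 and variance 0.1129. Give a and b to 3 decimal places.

Let s = a+b. The Beta variance is μ(1−μ)/(s+1).
So s+1 = μ(1−μ)/σ² = (0.48×0.52)/0.1129 = 0.2496/0.1129 = 2.2108, giving s = 1.2108.
Then a = μs = 0.48×1.2108 = 0.581 and b = (1−μ)s = 0.52×1.2108 = 0.630.

a = 0.581, b = 0.630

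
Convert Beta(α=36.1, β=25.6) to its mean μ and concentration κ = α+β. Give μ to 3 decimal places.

μ = 0.585, κ = 61.7

κ = α+β = 36.1+25.6 = 61.7; μ = α/κ = 36.1/61.7 = 0.585.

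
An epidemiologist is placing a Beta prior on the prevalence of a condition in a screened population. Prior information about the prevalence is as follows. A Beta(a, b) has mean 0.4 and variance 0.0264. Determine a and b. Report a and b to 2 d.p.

Write ν = a+b; then a = μν and Var = μ(1−μ)/(ν+1).
ν = μ(1−μ)/Var − 1 = 0.24/0.0264 − 1 = 8.0909.
a = 0.4·8.0909 = 3.24, b = 0.6·8.0909 = 4.85.

a = 3.24, b = 4.85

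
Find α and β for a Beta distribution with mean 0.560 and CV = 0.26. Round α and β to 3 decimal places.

Var = (CV·μ)² = (0.26×0.560)² = 0.021199.
α+β = μ(1−μ)/Var − 1 = 0.246400/0.021199 − 1 = 10.6230.
Thus α = 0.560·10.6230 = 5.949 and β = 0.440·10.6230 = 4.674.

α = 5.949, β = 4.674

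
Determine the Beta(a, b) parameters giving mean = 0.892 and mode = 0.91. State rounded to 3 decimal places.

a = 40.636, b = 4.920

Let s = a+b. Mean gives a = μs = 0.892s; mode gives (a−1)/(s−2) = 0.91.
Substituting: 0.892s − 1 = 0.91(s−2) = 0.91s − 1.82, so -0.018s = -0.82 and s = 45.5556.
Then a = 0.892×45.5556 = 40.636 and b = s−a = 4.920.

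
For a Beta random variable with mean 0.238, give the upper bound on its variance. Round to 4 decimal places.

0.1814

Var = μ(1−μ)/(α+β+1), which approaches μ(1−μ) as α+β → 0.
So the supremum is μ(1−μ) = 0.238×0.762 = 0.1814.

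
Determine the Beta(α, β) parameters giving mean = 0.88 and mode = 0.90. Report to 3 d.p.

α = 35.200, β = 4.800

Let s = α+β. Mean gives α = μs = 0.88s; mode gives (α−1)/(s−2) = 0.90.
Substituting: 0.88s − 1 = 0.90(s−2) = 0.90s − 1.80, so -0.02s = -0.80 and s = 40.0000.
Then α = 0.88×40.0000 = 35.200 and β = s−α = 4.800.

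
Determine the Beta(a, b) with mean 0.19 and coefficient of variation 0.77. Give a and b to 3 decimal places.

Var = (CV·μ)² = (0.77×0.19)² = 0.021404.
a+b = μ(1−μ)/Var − 1 = 0.1539/0.021404 − 1 = 6.1903.
Thus a = 0.19·6.1903 = 1.176 and b = 0.81·6.1903 = 5.014.

a = 1.176, b = 5.014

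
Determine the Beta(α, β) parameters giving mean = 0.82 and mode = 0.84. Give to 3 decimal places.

α = 27.880, β = 6.120

Let s = α+β. Mean gives α = μs = 0.82s; mode gives (α−1)/(s−2) = 0.84.
Substituting: 0.82s − 1 = 0.84(s−2) = 0.84s − 1.68, so -0.02s = -0.68 and s = 34.0000.
Then α = 0.82×34.0000 = 27.880 and β = s−α = 6.120.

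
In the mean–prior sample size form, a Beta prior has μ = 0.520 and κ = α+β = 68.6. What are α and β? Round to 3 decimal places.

α = μκ = 0.520×68.6 = 35.672 and β = (1−μ)κ = 0.480×68.6 = 32.928.

α = 35.672, β = 32.928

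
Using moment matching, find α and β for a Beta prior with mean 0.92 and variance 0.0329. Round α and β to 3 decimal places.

α = 1.138, β = 0.099

By moment matching, α+β = μ(1−μ)/σ² − 1 = (0.92·0.08)/0.0329 − 1 = 2.2371 − 1 = 1.2371.
Since α/(α+β) = μ, α = 0.92·1.2371 = 1.138 and β = 0.08·1.2371 = 0.099.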